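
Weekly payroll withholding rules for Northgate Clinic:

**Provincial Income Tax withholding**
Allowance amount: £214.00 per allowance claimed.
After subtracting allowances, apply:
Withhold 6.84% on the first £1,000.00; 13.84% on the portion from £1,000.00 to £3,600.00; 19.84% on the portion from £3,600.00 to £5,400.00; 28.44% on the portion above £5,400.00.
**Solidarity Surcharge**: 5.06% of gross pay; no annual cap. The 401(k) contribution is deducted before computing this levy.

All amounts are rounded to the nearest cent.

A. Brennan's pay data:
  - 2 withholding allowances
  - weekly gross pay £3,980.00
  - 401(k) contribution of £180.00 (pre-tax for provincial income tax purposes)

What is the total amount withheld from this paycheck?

Provincial Income Tax: taxable = £3,980.00 − £180.00 − 2×£214.00 = £3,372.00
  £68.40 + 13.84% × (£3,372.00 − £1,000.00) = £68.40 + 13.84% × £2,372.00 = £396.68
Solidarity Surcharge: 5.06% × £3,800.00 = £192.28
Total: £396.68 + £192.28 = £588.96

£588.96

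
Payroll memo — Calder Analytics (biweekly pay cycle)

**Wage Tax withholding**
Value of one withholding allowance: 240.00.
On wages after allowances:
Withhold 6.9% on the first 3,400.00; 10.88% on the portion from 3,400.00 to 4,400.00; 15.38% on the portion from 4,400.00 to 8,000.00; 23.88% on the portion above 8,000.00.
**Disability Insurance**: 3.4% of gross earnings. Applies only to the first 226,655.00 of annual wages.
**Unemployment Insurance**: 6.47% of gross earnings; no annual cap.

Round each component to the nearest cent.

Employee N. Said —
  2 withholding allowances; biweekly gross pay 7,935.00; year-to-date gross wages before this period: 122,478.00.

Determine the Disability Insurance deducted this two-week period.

269.79

Disability Insurance: 3.4% × 7,935.00 = 269.79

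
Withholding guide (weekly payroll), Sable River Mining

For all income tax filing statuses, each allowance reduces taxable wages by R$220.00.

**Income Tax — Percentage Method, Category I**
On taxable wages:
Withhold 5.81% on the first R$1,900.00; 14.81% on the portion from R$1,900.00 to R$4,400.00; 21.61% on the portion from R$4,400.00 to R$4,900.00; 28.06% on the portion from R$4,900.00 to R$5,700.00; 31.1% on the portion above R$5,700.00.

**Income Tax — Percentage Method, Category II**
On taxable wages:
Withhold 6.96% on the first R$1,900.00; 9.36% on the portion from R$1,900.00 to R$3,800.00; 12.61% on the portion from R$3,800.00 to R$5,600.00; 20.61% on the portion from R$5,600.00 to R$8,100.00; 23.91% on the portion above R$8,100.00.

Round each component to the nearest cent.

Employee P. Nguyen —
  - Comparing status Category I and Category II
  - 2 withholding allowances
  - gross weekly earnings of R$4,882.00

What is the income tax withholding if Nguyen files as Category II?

R$391.04

Income Tax (Category II): taxable = R$4,882.00 − 2×R$220.00 = R$4,442.00
  R$310.08 + 12.61% × (R$4,442.00 − R$3,800.00) = R$310.08 + 12.61% × R$642.00 = R$391.04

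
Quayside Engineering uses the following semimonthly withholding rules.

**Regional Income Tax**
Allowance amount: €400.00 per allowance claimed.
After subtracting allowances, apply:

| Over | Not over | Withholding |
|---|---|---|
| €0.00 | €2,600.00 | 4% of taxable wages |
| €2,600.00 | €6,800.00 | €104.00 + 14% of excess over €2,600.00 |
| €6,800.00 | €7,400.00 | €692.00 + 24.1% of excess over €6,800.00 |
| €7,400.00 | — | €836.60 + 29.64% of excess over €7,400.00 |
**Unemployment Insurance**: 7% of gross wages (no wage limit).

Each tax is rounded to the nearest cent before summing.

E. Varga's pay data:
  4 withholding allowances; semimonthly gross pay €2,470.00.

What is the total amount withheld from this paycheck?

Regional Income Tax: taxable = €2,470.00 − 4×€400.00 = €870.00
  4% × €870.00 = €34.80
Unemployment Insurance: 7% × €2,470.00 = €172.90
Total: €34.80 + €172.90 = €207.70

€207.70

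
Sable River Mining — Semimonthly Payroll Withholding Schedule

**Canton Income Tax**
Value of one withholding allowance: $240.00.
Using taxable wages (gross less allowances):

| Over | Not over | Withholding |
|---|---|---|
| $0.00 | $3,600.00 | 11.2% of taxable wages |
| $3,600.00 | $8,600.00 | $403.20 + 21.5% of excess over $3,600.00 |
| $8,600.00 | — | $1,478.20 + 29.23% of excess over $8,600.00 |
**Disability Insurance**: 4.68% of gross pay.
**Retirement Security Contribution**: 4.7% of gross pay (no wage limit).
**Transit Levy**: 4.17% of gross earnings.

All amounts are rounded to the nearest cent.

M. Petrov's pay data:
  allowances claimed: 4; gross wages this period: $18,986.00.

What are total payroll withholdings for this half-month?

$6,806.02

Canton Income Tax: taxable = $18,986.00 − 4×$240.00 = $18,026.00
  $1,478.20 + 29.23% × ($18,026.00 − $8,600.00) = $1,478.20 + 29.23% × $9,426.00 = $4,233.42
Disability Insurance: 4.68% × $18,986.00 = $888.54
Retirement Security Contribution: 4.7% × $18,986.00 = $892.34
Transit Levy: 4.17% × $18,986.00 = $791.72
Total: $4,233.42 + $888.54 + $892.34 + $791.72 = $6,806.02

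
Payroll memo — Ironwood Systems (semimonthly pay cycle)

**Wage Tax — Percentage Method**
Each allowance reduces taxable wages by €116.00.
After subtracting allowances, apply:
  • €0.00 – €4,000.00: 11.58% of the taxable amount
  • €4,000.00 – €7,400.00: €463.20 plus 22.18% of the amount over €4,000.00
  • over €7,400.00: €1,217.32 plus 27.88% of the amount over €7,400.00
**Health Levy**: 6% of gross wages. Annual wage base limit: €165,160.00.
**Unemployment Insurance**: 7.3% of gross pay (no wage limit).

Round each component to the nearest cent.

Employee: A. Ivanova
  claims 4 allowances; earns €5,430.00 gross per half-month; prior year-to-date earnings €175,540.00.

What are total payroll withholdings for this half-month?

€1,073.85

Wage Tax: taxable = €5,430.00 − 4×€116.00 = €4,966.00
  €463.20 + 22.18% × (€4,966.00 − €4,000.00) = €463.20 + 22.18% × €966.00 = €677.46
Health Levy: YTD €175,540.00 ≥ cap €165,160.00 → €0.00
Unemployment Insurance: 7.3% × €5,430.00 = €396.39
Total: €677.46 + €0.00 + €396.39 = €1,073.85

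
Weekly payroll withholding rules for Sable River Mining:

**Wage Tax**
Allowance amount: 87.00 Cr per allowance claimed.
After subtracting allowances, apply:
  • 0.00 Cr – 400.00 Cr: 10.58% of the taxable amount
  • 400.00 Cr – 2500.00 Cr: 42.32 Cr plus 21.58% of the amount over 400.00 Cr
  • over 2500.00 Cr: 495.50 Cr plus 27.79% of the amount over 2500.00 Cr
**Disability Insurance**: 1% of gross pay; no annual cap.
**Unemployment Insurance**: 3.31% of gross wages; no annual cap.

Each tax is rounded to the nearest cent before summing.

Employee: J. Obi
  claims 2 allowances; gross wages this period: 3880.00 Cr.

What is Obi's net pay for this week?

2882.12 Cr

Wage Tax: taxable = 3880.00 Cr − 2×87.00 Cr = 3706.00 Cr
  495.50 Cr + 27.79% × (3706.00 Cr − 2500.00 Cr) = 495.50 Cr + 27.79% × 1206.00 Cr = 830.65 Cr
Disability Insurance: 1% × 3880.00 Cr = 38.80 Cr
Unemployment Insurance: 3.31% × 3880.00 Cr = 128.43 Cr
Total withheld: 830.65 Cr + 38.80 Cr + 128.43 Cr = 997.88 Cr
Net pay: 3880.00 Cr − 997.88 Cr = 2882.12 Cr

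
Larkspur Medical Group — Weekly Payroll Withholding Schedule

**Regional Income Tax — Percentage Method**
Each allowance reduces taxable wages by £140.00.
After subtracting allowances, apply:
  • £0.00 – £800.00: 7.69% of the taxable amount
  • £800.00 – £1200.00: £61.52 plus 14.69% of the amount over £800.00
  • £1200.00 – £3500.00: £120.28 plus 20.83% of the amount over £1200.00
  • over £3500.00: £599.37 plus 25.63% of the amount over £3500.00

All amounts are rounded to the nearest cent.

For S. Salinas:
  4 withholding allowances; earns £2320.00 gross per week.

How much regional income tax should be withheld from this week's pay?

£236.93

Regional Income Tax: taxable = £2320.00 − 4×£140.00 = £1760.00
  £120.28 + 20.83% × (£1760.00 − £1200.00) = £120.28 + 20.83% × £560.00 = £236.93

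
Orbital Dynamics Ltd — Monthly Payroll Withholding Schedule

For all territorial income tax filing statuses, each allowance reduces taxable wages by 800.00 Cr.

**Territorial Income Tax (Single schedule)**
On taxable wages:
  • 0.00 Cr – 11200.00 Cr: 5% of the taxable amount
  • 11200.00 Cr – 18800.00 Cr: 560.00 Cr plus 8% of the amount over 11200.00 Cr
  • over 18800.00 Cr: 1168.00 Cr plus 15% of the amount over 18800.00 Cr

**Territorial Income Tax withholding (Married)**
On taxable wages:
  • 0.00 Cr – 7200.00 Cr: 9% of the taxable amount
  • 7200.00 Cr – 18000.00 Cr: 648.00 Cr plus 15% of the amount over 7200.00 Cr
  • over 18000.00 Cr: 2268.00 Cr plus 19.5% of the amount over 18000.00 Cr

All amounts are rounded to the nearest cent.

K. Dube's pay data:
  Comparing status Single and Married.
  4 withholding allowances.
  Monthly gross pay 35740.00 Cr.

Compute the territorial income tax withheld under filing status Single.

3229.00 Cr

Territorial Income Tax (Single): taxable = 35740.00 Cr − 4×800.00 Cr = 32540.00 Cr
  1168.00 Cr + 15% × (32540.00 Cr − 18800.00 Cr) = 1168.00 Cr + 15% × 13740.00 Cr = 3229.00 Cr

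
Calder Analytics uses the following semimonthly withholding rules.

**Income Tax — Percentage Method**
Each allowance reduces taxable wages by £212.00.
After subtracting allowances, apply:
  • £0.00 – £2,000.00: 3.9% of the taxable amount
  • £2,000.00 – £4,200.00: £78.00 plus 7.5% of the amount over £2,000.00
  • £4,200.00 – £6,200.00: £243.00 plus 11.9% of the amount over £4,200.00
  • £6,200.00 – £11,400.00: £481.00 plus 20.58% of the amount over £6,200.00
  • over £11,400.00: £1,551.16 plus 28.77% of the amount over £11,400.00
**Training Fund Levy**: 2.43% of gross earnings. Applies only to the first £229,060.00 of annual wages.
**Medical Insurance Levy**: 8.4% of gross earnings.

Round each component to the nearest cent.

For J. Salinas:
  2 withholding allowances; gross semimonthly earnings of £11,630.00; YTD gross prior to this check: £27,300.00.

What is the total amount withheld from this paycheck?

£2,770.76

Income Tax: taxable = £11,630.00 − 2×£212.00 = £11,206.00
  £481.00 + 20.58% × (£11,206.00 − £6,200.00) = £481.00 + 20.58% × £5,006.00 = £1,511.23
Training Fund Levy: 2.43% × £11,630.00 = £282.61
Medical Insurance Levy: 8.4% × £11,630.00 = £976.92
Total: £1,511.23 + £282.61 + £976.92 = £2,770.76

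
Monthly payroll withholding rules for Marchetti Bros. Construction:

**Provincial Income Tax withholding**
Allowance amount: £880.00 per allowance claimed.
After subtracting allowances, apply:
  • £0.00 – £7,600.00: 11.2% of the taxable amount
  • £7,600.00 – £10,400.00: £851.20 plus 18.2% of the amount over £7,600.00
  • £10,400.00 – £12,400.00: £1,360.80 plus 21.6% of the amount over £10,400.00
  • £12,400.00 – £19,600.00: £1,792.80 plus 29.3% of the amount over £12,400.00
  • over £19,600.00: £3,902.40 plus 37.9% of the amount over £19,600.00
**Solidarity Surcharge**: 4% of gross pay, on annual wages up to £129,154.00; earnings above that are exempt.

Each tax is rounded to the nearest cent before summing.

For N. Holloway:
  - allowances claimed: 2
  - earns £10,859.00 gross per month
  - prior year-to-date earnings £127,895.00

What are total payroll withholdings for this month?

Provincial Income Tax: taxable = £10,859.00 − 2×£880.00 = £9,099.00
  £851.20 + 18.2% × (£9,099.00 − £7,600.00) = £851.20 + 18.2% × £1,499.00 = £1,124.02
Solidarity Surcharge: cap £129,154.00 − YTD £127,895.00 = £1,259.00 subject; 4% × £1,259.00 = £50.36
Total: £1,124.02 + £50.36 = £1,174.38

£1,174.38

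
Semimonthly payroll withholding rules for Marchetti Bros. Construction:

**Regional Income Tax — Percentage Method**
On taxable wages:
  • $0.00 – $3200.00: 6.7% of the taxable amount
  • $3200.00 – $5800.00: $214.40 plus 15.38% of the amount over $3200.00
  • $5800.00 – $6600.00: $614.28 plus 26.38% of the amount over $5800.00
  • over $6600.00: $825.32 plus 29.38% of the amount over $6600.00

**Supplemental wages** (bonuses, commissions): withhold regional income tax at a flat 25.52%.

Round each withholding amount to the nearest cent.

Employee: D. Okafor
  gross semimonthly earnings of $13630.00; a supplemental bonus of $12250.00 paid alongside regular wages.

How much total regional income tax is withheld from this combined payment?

Regional Income Tax: taxable = $13630.00
  $825.32 + 29.38% × ($13630.00 − $6600.00) = $825.32 + 29.38% × $7030.00 = $2890.73
Supplemental (25.52% flat on bonus): 25.52% × $12250.00 = $3126.20
Total regional income tax: $2890.73 + $3126.20 = $6016.93

$6016.93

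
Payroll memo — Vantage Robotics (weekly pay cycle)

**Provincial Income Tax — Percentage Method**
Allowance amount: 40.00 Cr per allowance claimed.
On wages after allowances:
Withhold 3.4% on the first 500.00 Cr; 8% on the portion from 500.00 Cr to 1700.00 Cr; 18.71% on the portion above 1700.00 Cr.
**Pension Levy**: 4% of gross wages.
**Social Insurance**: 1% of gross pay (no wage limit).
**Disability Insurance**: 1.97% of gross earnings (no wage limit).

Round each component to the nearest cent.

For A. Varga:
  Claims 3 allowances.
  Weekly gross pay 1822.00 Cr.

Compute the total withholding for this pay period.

Provincial Income Tax: taxable = 1822.00 Cr − 3×40.00 Cr = 1702.00 Cr
  113.00 Cr + 18.71% × (1702.00 Cr − 1700.00 Cr) = 113.00 Cr + 18.71% × 2.00 Cr = 113.37 Cr
Pension Levy: 4% × 1822.00 Cr = 72.88 Cr
Social Insurance: 1% × 1822.00 Cr = 18.22 Cr
Disability Insurance: 1.97% × 1822.00 Cr = 35.89 Cr
Total: 113.37 Cr + 72.88 Cr + 18.22 Cr + 35.89 Cr = 240.36 Cr

240.36 Cr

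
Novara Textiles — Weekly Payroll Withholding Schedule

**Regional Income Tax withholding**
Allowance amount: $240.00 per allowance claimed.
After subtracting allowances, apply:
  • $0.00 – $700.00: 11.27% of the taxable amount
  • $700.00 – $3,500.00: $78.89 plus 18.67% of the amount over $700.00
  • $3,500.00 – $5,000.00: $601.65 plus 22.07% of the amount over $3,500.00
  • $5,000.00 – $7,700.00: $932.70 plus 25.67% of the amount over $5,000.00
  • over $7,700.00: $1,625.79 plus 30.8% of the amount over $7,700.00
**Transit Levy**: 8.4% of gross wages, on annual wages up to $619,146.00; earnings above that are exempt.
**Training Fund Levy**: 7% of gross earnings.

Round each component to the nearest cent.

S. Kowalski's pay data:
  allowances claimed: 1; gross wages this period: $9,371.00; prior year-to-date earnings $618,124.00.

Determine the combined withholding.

$2,808.36

Regional Income Tax: taxable = $9,371.00 − 1×$240.00 = $9,131.00
  $1,625.79 + 30.8% × ($9,131.00 − $7,700.00) = $1,625.79 + 30.8% × $1,431.00 = $2,066.54
Transit Levy: cap $619,146.00 − YTD $618,124.00 = $1,022.00 subject; 8.4% × $1,022.00 = $85.85
Training Fund Levy: 7% × $9,371.00 = $655.97
Total: $2,066.54 + $85.85 + $655.97 = $2,808.36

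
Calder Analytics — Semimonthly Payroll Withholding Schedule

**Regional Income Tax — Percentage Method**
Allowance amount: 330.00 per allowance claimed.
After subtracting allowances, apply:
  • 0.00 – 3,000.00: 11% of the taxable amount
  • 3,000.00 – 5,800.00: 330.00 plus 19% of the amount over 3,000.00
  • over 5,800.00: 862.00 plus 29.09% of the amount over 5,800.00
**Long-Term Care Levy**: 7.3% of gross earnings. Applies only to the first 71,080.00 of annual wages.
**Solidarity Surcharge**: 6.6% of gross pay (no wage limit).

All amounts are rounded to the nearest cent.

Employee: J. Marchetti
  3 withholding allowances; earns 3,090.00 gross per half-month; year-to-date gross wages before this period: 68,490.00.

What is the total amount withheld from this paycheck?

Regional Income Tax: taxable = 3,090.00 − 3×330.00 = 2,100.00
  11% × 2,100.00 = 231.00
Long-Term Care Levy: cap 71,080.00 − YTD 68,490.00 = 2,590.00 subject; 7.3% × 2,590.00 = 189.07
Solidarity Surcharge: 6.6% × 3,090.00 = 203.94
Total: 231.00 + 189.07 + 203.94 = 624.01

624.01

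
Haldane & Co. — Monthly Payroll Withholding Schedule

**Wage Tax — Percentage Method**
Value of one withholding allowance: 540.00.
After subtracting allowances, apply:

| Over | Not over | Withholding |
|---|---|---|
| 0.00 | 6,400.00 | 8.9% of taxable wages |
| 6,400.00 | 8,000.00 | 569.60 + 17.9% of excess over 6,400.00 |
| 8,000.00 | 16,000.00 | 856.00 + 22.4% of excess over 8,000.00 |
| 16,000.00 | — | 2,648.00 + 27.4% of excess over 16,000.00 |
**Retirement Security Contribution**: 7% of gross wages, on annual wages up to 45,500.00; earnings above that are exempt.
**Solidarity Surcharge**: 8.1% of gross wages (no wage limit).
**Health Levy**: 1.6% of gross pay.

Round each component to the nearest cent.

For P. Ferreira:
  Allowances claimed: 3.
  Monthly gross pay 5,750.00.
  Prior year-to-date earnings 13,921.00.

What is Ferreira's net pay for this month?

Wage Tax: taxable = 5,750.00 − 3×540.00 = 4,130.00
  8.9% × 4,130.00 = 367.57
Retirement Security Contribution: 7% × 5,750.00 = 402.50
Solidarity Surcharge: 8.1% × 5,750.00 = 465.75
Health Levy: 1.6% × 5,750.00 = 92.00
Total withheld: 367.57 + 402.50 + 465.75 + 92.00 = 1,327.82
Net pay: 5,750.00 − 1,327.82 = 4,422.18

4,422.18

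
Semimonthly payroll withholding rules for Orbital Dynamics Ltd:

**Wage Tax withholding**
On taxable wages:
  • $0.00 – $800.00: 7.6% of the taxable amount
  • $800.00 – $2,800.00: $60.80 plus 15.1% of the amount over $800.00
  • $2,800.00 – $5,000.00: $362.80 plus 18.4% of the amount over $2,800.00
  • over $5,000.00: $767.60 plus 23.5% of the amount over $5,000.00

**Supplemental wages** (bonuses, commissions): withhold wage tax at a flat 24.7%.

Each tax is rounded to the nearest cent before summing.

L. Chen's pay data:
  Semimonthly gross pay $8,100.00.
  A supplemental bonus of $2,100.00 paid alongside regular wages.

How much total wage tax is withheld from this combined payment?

$2,014.80

Wage Tax: taxable = $8,100.00
  $767.60 + 23.5% × ($8,100.00 − $5,000.00) = $767.60 + 23.5% × $3,100.00 = $1,496.10
Supplemental (24.7% flat on bonus): 24.7% × $2,100.00 = $518.70
Total wage tax: $1,496.10 + $518.70 = $2,014.80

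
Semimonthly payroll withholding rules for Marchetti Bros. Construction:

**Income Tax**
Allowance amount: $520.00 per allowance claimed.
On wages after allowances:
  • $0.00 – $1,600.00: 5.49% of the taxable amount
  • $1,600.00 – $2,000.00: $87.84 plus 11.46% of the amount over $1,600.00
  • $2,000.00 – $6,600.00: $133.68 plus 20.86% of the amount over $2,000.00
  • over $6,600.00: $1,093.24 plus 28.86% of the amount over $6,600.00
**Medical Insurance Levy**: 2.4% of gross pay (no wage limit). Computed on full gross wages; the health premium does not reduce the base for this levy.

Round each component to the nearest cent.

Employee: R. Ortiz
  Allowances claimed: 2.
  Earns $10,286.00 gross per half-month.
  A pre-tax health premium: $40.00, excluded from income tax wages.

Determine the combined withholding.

$2,092.19

Income Tax: taxable = $10,286.00 − $40.00 − 2×$520.00 = $9,206.00
  $1,093.24 + 28.86% × ($9,206.00 − $6,600.00) = $1,093.24 + 28.86% × $2,606.00 = $1,845.33
Medical Insurance Levy: 2.4% × $10,286.00 = $246.86
Total: $1,845.33 + $246.86 = $2,092.19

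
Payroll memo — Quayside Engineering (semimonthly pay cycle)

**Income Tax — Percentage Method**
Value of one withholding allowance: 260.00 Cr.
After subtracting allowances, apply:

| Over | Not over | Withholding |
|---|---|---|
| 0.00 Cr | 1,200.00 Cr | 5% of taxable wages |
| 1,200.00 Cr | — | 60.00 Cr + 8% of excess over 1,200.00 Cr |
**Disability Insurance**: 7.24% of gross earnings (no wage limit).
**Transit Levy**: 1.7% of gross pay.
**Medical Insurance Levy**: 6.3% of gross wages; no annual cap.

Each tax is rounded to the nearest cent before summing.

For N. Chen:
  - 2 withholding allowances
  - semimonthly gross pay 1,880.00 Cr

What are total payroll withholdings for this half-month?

Income Tax: taxable = 1,880.00 Cr − 2×260.00 Cr = 1,360.00 Cr
  60.00 Cr + 8% × (1,360.00 Cr − 1,200.00 Cr) = 60.00 Cr + 8% × 160.00 Cr = 72.80 Cr
Disability Insurance: 7.24% × 1,880.00 Cr = 136.11 Cr
Transit Levy: 1.7% × 1,880.00 Cr = 31.96 Cr
Medical Insurance Levy: 6.3% × 1,880.00 Cr = 118.44 Cr
Total: 72.80 Cr + 136.11 Cr + 31.96 Cr + 118.44 Cr = 359.31 Cr

359.31 Cr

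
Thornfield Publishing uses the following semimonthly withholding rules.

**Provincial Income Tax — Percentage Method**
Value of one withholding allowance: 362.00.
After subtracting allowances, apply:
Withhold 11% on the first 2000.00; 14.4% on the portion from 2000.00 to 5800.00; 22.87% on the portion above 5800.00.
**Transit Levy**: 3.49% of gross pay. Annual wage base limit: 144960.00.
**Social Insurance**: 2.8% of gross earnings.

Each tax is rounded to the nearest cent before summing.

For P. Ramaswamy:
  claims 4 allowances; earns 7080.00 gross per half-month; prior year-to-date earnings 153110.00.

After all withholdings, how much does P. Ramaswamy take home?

Provincial Income Tax: taxable = 7080.00 − 4×362.00 = 5632.00
  220.00 + 14.4% × (5632.00 − 2000.00) = 220.00 + 14.4% × 3632.00 = 743.01
Transit Levy: YTD 153110.00 ≥ cap 144960.00 → 0.00
Social Insurance: 2.8% × 7080.00 = 198.24
Total withheld: 743.01 + 0.00 + 198.24 = 941.25
Net pay: 7080.00 − 941.25 = 6138.75

6138.75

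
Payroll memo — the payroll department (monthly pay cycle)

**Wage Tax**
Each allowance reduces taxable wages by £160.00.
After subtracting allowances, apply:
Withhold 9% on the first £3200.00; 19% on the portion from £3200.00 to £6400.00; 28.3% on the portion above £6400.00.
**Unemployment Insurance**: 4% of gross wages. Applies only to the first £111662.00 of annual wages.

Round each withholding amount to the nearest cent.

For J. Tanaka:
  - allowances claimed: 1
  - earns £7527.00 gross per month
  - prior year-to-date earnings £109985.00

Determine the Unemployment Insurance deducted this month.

Unemployment Insurance: cap £111662.00 − YTD £109985.00 = £1677.00 subject; 4% × £1677.00 = £67.08

£67.08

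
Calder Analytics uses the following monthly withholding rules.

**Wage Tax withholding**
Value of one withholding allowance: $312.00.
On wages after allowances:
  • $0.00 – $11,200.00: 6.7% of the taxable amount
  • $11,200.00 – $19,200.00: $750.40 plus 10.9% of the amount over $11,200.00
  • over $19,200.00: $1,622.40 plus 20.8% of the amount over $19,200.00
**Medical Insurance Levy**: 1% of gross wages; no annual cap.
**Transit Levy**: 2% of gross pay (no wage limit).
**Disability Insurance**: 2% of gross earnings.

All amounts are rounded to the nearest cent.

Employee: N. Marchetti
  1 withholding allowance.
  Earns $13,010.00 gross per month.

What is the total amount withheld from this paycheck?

$1,564.18

Wage Tax: taxable = $13,010.00 − 1×$312.00 = $12,698.00
  $750.40 + 10.9% × ($12,698.00 − $11,200.00) = $750.40 + 10.9% × $1,498.00 = $913.68
Medical Insurance Levy: 1% × $13,010.00 = $130.10
Transit Levy: 2% × $13,010.00 = $260.20
Disability Insurance: 2% × $13,010.00 = $260.20
Total: $913.68 + $130.10 + $260.20 + $260.20 = $1,564.18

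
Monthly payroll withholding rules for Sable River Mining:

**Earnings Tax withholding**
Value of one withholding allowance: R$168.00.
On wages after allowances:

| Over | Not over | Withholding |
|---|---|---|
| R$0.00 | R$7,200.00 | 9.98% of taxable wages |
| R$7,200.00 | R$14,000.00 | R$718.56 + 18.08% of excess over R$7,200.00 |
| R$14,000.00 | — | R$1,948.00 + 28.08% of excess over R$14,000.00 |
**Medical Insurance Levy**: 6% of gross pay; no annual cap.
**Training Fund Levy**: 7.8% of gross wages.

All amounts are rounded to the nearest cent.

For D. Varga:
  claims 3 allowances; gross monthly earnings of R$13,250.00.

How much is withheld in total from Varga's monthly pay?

Earnings Tax: taxable = R$13,250.00 − 3×R$168.00 = R$12,746.00
  R$718.56 + 18.08% × (R$12,746.00 − R$7,200.00) = R$718.56 + 18.08% × R$5,546.00 = R$1,721.28
Medical Insurance Levy: 6% × R$13,250.00 = R$795.00
Training Fund Levy: 7.8% × R$13,250.00 = R$1,033.50
Total: R$1,721.28 + R$795.00 + R$1,033.50 = R$3,549.78

R$3,549.78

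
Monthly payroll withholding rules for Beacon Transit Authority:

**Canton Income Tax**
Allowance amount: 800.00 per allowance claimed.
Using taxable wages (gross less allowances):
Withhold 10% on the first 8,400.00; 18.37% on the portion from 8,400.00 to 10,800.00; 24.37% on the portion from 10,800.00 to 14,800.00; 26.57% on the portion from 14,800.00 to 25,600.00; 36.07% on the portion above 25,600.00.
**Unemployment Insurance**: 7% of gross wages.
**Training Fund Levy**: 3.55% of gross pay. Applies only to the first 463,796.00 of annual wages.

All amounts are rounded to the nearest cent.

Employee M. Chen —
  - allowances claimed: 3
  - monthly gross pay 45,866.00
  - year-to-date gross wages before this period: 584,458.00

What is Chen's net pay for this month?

31,085.87

Canton Income Tax: taxable = 45,866.00 − 3×800.00 = 43,466.00
  5,125.24 + 36.07% × (43,466.00 − 25,600.00) = 5,125.24 + 36.07% × 17,866.00 = 11,569.51
Unemployment Insurance: 7% × 45,866.00 = 3,210.62
Training Fund Levy: YTD 584,458.00 ≥ cap 463,796.00 → 0.00
Total withheld: 11,569.51 + 3,210.62 + 0.00 = 14,780.13
Net pay: 45,866.00 − 14,780.13 = 31,085.87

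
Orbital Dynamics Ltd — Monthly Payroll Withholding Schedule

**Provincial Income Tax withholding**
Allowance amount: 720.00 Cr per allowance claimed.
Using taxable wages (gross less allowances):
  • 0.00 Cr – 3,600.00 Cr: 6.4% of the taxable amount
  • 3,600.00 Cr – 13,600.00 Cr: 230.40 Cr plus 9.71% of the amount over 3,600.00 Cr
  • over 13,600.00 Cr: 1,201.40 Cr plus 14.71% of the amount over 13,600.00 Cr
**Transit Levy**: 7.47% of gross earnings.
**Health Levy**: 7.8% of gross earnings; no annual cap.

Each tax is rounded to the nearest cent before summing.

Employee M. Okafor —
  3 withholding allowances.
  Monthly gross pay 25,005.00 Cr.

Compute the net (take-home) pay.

Provincial Income Tax: taxable = 25,005.00 Cr − 3×720.00 Cr = 22,845.00 Cr
  1,201.40 Cr + 14.71% × (22,845.00 Cr − 13,600.00 Cr) = 1,201.40 Cr + 14.71% × 9,245.00 Cr = 2,561.34 Cr
Transit Levy: 7.47% × 25,005.00 Cr = 1,867.87 Cr
Health Levy: 7.8% × 25,005.00 Cr = 1,950.39 Cr
Total withheld: 2,561.34 Cr + 1,867.87 Cr + 1,950.39 Cr = 6,379.60 Cr
Net pay: 25,005.00 Cr − 6,379.60 Cr = 18,625.40 Cr

18,625.40 Cr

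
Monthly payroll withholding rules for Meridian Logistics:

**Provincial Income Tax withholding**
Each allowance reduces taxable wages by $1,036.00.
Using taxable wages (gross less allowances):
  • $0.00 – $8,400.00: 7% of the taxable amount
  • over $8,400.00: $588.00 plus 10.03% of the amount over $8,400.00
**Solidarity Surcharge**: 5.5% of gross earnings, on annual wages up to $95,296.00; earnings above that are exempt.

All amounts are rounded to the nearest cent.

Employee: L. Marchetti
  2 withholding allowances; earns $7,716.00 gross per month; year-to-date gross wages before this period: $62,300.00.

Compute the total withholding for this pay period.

$819.46

Provincial Income Tax: taxable = $7,716.00 − 2×$1,036.00 = $5,644.00
  7% × $5,644.00 = $395.08
Solidarity Surcharge: 5.5% × $7,716.00 = $424.38
Total: $395.08 + $424.38 = $819.46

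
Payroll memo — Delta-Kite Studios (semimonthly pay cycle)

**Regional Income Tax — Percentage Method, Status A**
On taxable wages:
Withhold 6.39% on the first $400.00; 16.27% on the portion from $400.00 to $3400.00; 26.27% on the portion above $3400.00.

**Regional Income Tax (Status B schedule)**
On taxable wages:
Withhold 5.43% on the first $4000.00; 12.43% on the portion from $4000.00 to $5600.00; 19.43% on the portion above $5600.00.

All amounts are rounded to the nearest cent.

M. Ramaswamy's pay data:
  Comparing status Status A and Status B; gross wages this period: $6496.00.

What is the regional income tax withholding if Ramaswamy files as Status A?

Regional Income Tax (Status A): taxable = $6496.00
  $513.66 + 26.27% × ($6496.00 − $3400.00) = $513.66 + 26.27% × $3096.00 = $1326.98

$1326.98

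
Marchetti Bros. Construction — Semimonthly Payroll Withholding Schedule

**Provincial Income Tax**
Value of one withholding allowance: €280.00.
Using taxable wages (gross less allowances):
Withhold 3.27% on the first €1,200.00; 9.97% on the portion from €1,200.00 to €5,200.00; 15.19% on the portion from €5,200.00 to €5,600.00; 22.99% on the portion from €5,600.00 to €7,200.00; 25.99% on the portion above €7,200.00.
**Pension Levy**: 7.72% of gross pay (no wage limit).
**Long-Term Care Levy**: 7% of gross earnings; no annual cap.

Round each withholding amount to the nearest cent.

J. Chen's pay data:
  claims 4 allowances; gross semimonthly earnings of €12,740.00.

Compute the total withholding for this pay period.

€3,890.73

Provincial Income Tax: taxable = €12,740.00 − 4×€280.00 = €11,620.00
  €866.64 + 25.99% × (€11,620.00 − €7,200.00) = €866.64 + 25.99% × €4,420.00 = €2,015.40
Pension Levy: 7.72% × €12,740.00 = €983.53
Long-Term Care Levy: 7% × €12,740.00 = €891.80
Total: €2,015.40 + €983.53 + €891.80 = €3,890.73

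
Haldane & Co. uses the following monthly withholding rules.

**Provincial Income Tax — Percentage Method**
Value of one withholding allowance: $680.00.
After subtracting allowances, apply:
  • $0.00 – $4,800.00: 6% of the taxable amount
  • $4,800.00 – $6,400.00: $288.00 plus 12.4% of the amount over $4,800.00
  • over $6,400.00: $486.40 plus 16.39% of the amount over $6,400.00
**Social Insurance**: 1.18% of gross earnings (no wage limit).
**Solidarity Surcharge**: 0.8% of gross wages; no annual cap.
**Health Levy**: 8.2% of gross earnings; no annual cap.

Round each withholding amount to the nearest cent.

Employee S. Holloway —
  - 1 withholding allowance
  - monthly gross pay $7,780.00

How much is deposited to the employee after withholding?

Provincial Income Tax: taxable = $7,780.00 − 1×$680.00 = $7,100.00
  $486.40 + 16.39% × ($7,100.00 − $6,400.00) = $486.40 + 16.39% × $700.00 = $601.13
Social Insurance: 1.18% × $7,780.00 = $91.80
Solidarity Surcharge: 0.8% × $7,780.00 = $62.24
Health Levy: 8.2% × $7,780.00 = $637.96
Total withheld: $601.13 + $91.80 + $62.24 + $637.96 = $1,393.13
Net pay: $7,780.00 − $1,393.13 = $6,386.87

$6,386.87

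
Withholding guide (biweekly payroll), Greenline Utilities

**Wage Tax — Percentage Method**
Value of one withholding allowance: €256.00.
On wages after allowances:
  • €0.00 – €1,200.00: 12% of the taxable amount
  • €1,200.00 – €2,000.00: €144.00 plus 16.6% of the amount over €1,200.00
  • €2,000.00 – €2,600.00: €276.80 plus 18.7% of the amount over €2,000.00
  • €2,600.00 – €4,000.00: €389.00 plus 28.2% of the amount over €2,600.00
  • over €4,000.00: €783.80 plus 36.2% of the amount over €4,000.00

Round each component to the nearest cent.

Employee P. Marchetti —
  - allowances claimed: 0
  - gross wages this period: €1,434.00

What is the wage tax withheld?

€182.84

Wage Tax: taxable = €1,434.00
  €144.00 + 16.6% × (€1,434.00 − €1,200.00) = €144.00 + 16.6% × €234.00 = €182.84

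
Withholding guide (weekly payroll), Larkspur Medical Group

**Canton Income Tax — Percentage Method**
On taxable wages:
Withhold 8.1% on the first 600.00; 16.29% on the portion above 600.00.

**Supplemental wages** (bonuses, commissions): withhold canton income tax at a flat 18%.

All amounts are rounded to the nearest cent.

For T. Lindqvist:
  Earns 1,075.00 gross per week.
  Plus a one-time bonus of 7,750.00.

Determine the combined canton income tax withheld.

1,520.98

Canton Income Tax: taxable = 1,075.00
  48.60 + 16.29% × (1,075.00 − 600.00) = 48.60 + 16.29% × 475.00 = 125.98
Supplemental (18% flat on bonus): 18% × 7,750.00 = 1,395.00
Total canton income tax: 125.98 + 1,395.00 = 1,520.98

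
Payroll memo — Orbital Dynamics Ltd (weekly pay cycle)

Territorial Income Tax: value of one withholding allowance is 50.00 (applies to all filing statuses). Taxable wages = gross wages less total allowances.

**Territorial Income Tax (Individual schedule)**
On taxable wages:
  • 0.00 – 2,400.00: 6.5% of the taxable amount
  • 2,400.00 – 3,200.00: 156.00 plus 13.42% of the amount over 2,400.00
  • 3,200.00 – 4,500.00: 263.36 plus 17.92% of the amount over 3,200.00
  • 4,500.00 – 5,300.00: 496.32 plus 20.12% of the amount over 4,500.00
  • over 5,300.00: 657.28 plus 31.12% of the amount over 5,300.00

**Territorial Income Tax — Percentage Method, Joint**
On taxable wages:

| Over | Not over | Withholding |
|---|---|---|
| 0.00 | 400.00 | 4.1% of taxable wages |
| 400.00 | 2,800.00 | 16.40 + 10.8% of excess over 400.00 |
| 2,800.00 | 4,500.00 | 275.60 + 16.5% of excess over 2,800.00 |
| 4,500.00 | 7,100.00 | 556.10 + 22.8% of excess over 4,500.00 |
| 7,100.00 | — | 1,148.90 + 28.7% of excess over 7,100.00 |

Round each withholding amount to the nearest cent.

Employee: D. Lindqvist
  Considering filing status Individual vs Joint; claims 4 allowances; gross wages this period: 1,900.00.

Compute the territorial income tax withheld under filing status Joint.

Territorial Income Tax (Joint): taxable = 1,900.00 − 4×50.00 = 1,700.00
  16.40 + 10.8% × (1,700.00 − 400.00) = 16.40 + 10.8% × 1,300.00 = 156.80

156.80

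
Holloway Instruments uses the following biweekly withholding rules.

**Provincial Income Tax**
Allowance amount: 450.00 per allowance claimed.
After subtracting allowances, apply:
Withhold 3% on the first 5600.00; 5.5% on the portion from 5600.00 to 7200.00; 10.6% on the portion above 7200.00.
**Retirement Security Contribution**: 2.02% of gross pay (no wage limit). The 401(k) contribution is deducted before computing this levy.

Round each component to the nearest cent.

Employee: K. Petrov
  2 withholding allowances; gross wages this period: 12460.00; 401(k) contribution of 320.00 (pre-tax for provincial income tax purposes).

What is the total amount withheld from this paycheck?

929.47

Provincial Income Tax: taxable = 12460.00 − 320.00 − 2×450.00 = 11240.00
  256.00 + 10.6% × (11240.00 − 7200.00) = 256.00 + 10.6% × 4040.00 = 684.24
Retirement Security Contribution: 2.02% × 12140.00 = 245.23
Total: 684.24 + 245.23 = 929.47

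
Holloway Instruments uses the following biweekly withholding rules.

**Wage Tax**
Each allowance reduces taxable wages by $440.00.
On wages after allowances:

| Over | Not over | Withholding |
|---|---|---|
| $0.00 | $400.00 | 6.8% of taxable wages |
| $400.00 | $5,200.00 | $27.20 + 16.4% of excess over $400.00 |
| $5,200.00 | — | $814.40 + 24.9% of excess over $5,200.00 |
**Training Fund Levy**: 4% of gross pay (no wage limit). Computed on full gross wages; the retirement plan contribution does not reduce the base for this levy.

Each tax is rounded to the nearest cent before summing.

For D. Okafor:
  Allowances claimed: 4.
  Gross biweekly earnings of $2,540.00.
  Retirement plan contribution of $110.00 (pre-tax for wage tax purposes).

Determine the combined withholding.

Wage Tax: taxable = $2,540.00 − $110.00 − 4×$440.00 = $670.00
  $27.20 + 16.4% × ($670.00 − $400.00) = $27.20 + 16.4% × $270.00 = $71.48
Training Fund Levy: 4% × $2,540.00 = $101.60
Total: $71.48 + $101.60 = $173.08

$173.08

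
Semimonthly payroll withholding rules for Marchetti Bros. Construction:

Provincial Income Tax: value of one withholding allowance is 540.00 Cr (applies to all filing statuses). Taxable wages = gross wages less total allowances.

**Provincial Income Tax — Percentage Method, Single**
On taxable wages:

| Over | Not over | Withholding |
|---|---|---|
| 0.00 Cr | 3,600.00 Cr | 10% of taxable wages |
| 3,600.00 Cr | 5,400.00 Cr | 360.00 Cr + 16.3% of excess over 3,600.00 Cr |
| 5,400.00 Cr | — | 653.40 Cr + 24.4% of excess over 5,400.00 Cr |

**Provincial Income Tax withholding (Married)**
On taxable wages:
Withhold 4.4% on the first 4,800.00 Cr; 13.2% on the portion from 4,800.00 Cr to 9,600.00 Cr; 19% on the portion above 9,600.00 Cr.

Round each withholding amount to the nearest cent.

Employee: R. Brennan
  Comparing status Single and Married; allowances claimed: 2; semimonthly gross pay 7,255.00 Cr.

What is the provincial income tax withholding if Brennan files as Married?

Provincial Income Tax (Married): taxable = 7,255.00 Cr − 2×540.00 Cr = 6,175.00 Cr
  211.20 Cr + 13.2% × (6,175.00 Cr − 4,800.00 Cr) = 211.20 Cr + 13.2% × 1,375.00 Cr = 392.70 Cr

392.70 Cr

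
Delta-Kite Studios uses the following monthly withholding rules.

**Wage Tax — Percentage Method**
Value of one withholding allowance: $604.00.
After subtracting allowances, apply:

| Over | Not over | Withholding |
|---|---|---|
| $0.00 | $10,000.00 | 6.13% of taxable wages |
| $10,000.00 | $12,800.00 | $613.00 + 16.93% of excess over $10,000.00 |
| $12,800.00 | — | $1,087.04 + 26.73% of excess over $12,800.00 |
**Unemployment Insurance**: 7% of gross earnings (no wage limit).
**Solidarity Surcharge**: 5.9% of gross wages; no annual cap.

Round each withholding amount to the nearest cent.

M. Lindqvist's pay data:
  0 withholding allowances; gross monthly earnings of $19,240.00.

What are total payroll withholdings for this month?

$5,290.41

Wage Tax: taxable = $19,240.00
  $1,087.04 + 26.73% × ($19,240.00 − $12,800.00) = $1,087.04 + 26.73% × $6,440.00 = $2,808.45
Unemployment Insurance: 7% × $19,240.00 = $1,346.80
Solidarity Surcharge: 5.9% × $19,240.00 = $1,135.16
Total: $2,808.45 + $1,346.80 + $1,135.16 = $5,290.41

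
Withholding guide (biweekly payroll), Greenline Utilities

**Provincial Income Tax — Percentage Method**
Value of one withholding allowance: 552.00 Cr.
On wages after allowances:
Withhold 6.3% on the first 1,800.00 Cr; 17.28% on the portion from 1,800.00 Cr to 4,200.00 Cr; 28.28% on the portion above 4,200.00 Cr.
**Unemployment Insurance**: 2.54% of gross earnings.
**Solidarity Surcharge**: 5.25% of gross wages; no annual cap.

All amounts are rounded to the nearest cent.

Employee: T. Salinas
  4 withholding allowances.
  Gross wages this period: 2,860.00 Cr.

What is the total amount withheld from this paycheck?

263.87 Cr

Provincial Income Tax: taxable = 2,860.00 Cr − 4×552.00 Cr = 652.00 Cr
  6.3% × 652.00 Cr = 41.08 Cr
Unemployment Insurance: 2.54% × 2,860.00 Cr = 72.64 Cr
Solidarity Surcharge: 5.25% × 2,860.00 Cr = 150.15 Cr
Total: 41.08 Cr + 72.64 Cr + 150.15 Cr = 263.87 Cr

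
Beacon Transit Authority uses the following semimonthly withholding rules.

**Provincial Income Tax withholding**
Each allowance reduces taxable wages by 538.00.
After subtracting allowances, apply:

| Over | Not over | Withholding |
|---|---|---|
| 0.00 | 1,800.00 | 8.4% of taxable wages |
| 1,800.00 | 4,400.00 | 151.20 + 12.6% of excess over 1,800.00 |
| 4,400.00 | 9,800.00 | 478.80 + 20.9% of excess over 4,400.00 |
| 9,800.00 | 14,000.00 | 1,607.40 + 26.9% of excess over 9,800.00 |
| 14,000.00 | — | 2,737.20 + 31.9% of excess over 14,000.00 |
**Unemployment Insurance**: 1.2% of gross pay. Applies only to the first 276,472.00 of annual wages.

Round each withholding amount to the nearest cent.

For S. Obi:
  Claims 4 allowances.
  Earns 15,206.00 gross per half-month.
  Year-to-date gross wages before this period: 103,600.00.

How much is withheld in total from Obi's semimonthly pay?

2,665.20

Provincial Income Tax: taxable = 15,206.00 − 4×538.00 = 13,054.00
  1,607.40 + 26.9% × (13,054.00 − 9,800.00) = 1,607.40 + 26.9% × 3,254.00 = 2,482.73
Unemployment Insurance: 1.2% × 15,206.00 = 182.47
Total: 2,482.73 + 182.47 = 2,665.20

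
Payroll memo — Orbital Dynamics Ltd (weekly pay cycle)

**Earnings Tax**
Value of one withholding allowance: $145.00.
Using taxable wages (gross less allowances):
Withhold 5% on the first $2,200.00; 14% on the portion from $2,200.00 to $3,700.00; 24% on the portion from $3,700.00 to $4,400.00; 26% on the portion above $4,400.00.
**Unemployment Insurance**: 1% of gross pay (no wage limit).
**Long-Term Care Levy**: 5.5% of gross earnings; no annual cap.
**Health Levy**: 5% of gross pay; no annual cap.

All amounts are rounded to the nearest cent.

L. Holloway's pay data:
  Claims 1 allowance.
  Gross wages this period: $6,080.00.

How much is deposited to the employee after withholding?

Earnings Tax: taxable = $6,080.00 − 1×$145.00 = $5,935.00
  $488.00 + 26% × ($5,935.00 − $4,400.00) = $488.00 + 26% × $1,535.00 = $887.10
Unemployment Insurance: 1% × $6,080.00 = $60.80
Long-Term Care Levy: 5.5% × $6,080.00 = $334.40
Health Levy: 5% × $6,080.00 = $304.00
Total withheld: $887.10 + $60.80 + $334.40 + $304.00 = $1,586.30
Net pay: $6,080.00 − $1,586.30 = $4,493.70

$4,493.70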